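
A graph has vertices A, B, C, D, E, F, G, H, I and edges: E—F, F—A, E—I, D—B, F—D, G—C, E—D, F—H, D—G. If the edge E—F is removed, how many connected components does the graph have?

E and F are still connected via E-D-F, so the component count stays at 1.

1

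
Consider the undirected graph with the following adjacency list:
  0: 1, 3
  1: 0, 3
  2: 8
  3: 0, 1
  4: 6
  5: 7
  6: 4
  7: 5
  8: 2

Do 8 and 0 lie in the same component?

No

The component containing 8 is {2, 8}, and 0 is not in it.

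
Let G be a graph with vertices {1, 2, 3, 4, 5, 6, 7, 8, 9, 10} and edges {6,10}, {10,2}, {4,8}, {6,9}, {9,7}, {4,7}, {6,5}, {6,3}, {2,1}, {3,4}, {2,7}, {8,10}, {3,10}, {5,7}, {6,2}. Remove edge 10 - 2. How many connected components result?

10 and 2 are still connected via 10-6-2, so the component count stays at 1.

1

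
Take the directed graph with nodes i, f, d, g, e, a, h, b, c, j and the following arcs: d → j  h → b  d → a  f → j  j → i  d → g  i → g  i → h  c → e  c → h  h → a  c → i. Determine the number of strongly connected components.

{j} is an SCC by itself.
{a} is an SCC by itself.
{i} is an SCC by itself.
{b} is an SCC by itself.
{h} is an SCC by itself.
(and 5 more singleton SCCs)
That gives 10 strongly connected components.

10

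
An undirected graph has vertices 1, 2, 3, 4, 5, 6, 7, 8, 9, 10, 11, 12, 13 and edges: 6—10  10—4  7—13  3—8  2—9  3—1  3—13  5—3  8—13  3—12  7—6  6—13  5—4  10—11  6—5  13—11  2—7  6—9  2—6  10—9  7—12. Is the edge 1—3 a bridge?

Yes

Removing 1—3 leaves no path between 1 and 3: the component count goes from 1 to 2. So it is a bridge.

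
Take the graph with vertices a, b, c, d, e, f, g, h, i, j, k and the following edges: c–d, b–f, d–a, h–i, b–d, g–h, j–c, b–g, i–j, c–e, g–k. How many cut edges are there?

The edges on the cycle b-g-h-i-j-c-d-b are not bridges since each lies on that cycle.
But removing b–f disconnects b from f; removing a–d disconnects a from d; removing k–g disconnects k from g; removing e–c disconnects e from c — these are bridges.
That makes 4 bridges.

4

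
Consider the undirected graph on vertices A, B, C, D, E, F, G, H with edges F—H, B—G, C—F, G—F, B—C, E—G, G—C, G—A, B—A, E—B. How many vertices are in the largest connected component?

D is isolated — a component by itself.
Starting from A we can reach A, B, C, E, F, G, H. That is one component of size 7.
The largest has 7 vertices.

7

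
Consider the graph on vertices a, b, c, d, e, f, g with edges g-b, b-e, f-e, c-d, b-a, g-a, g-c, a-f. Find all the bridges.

The edges on the cycle b-a-f-e-b are not bridges since each lies on that cycle.
But removing g-c disconnects g from c; removing d-c disconnects d from c — these are bridges.

c-d, c-g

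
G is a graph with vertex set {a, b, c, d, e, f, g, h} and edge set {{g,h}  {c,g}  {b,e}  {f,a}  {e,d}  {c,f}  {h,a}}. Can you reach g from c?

Yes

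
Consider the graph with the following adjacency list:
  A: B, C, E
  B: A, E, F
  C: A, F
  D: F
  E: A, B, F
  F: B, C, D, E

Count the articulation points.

1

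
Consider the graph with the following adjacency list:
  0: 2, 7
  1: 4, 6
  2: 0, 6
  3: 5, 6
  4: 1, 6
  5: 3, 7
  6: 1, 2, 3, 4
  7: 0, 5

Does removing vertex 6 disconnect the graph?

Deleting 6 raises the number of components from 1 to 2, so 6 is a cut vertex.

Yes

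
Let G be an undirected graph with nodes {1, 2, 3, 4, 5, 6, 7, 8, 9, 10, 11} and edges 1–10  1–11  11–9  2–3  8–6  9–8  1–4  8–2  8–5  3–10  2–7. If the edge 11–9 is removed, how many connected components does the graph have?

11 and 9 are still connected via 11-1-10-3-2-8-9, so the component count stays at 1.

1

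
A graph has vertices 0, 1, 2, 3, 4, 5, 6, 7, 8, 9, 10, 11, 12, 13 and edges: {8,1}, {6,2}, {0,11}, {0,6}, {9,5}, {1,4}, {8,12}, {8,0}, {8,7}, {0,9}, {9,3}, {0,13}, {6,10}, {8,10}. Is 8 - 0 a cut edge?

After removing 8 - 0, the path 8-10-6-0 still connects them, so the edge is not a bridge.

No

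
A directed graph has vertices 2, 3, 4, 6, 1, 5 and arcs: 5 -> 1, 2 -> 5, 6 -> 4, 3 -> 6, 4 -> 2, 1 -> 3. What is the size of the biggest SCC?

{1, 2, 3, 4, 5, 6} are all mutually reachable — one SCC of size 6.
The largest has 6 vertices.

6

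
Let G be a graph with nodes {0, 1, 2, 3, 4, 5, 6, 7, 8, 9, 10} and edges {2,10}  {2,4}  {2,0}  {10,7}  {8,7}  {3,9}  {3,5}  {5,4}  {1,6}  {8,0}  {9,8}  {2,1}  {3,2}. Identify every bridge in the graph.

1-2, 1-6

The edges on the cycle 3-5-4-2-3 are not bridges since each lies on that cycle.
But removing 2-1 disconnects 2 from 1; removing 1-6 disconnects 1 from 6 — these are bridges.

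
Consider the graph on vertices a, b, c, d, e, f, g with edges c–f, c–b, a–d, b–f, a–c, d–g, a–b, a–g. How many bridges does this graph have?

0

The edges on the cycle a-d-g-a are not bridges since each lies on that cycle.
Every edge lies on some cycle, so there are no bridges.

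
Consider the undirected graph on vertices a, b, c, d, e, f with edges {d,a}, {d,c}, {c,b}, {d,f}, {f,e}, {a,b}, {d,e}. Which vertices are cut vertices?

d

Removing d increases the component count from 1 to 2, so d is a cut vertex.
By contrast removing b leaves 1 component; it is not a cut vertex. No other vertex is a cut vertex either.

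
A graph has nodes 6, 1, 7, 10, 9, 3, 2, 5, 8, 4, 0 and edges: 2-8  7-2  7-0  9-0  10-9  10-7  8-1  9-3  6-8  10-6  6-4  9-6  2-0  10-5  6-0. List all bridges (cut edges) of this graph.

The edges on the cycle 10-9-6-10 are not bridges since each lies on that cycle.
But removing 8-1 disconnects 8 from 1; removing 9-3 disconnects 9 from 3; removing 4-6 disconnects 4 from 6; removing 5-10 disconnects 5 from 10 — these are bridges.

1-8, 10-5, 3-9, 4-6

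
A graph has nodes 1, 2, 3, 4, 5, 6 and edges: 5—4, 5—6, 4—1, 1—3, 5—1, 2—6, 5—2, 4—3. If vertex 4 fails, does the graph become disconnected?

No

Deleting 4 leaves 1 component (was 1) (its neighbors 1, 3, 5 remain connected to each other), so 4 is not a cut vertex.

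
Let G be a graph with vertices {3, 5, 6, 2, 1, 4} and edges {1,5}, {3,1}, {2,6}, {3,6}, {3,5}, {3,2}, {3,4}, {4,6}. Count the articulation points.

1

Removing 3 increases the component count from 1 to 2, so 3 is a cut vertex.
By contrast removing 4 leaves 1 component; it is not a cut vertex. No other vertex is a cut vertex either.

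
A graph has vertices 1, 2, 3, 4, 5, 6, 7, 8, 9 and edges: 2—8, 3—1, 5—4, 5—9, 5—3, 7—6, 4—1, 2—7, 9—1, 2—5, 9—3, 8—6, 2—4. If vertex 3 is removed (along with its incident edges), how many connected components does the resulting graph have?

1

With 3 gone, the remaining components are: {1, 2, 4, 5, 6, 7, 8, 9}.
That is 1 component.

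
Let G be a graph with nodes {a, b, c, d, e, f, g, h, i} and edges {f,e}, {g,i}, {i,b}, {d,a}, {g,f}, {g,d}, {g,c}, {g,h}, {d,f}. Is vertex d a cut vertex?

Yes

Deleting d raises the number of components from 1 to 2, so d is a cut vertex.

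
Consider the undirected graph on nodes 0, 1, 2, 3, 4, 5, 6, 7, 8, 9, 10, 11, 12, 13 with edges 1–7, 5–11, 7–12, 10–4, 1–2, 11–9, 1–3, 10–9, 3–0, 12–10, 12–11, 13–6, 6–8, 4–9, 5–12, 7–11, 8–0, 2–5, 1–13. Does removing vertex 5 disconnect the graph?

No

Deleting 5 leaves 1 component (was 1) (its neighbors 2, 11, 12 remain connected to each other), so 5 is not a cut vertex.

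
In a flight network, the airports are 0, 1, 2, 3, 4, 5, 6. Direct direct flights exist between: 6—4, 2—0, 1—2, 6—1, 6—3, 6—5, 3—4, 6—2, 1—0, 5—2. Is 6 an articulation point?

Deleting 6 raises the number of components from 1 to 2, so 6 is a cut vertex.

Yes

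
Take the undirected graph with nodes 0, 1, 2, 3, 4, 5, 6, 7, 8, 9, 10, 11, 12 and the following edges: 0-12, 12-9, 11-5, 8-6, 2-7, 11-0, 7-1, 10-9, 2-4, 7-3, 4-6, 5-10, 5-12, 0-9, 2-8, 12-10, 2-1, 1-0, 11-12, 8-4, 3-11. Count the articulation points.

Removing 2 increases the component count from 1 to 2, so 2 is a cut vertex.
By contrast removing 5 leaves 1 component; it is not a cut vertex. No other vertex is a cut vertex either.

1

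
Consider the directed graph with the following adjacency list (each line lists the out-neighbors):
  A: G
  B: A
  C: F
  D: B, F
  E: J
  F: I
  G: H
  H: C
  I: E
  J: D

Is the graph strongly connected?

From A we can reach every vertex (A, B, C, D, E, F, G, H, I, J), and every vertex can reach A (A, B, C, D, E, F, G, H, I, J). So the whole graph is one strongly connected component.

Yes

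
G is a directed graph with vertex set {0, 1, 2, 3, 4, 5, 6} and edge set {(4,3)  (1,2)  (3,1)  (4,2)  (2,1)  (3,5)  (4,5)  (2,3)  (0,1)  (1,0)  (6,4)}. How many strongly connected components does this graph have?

{0, 1, 2, 3} are all mutually reachable — one SCC of size 4.
{6} is an SCC by itself.
{4} is an SCC by itself.
{5} is an SCC by itself.
That gives 4 strongly connected components.

4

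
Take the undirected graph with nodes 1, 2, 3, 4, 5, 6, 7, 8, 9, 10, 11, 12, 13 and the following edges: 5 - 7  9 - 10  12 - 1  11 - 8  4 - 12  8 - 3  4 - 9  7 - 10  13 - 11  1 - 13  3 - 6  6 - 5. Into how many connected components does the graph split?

2

2 is isolated — a component by itself.
Starting from 1 we can reach 1, 3, 4, 5, 6, 7, 8, 9, 10, 11, 12, 13. That is one component of size 12.
Total: 2 components.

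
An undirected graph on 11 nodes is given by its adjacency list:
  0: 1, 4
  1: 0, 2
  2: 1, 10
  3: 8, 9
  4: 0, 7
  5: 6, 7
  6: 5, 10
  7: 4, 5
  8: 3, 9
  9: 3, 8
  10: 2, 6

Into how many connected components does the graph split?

2

Starting from 3 we can reach 3, 8, 9. That is one component of size 3.
Starting from 0 we can reach 0, 1, 2, 4, 5, 6, 7, 10. That is one component of size 8.
Total: 2 components.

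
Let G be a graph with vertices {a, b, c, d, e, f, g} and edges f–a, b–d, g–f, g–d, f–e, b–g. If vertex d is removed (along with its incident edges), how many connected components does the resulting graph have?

2

With d gone, the remaining components are: {c}; {a, b, e, f, g}.
That is 2 components.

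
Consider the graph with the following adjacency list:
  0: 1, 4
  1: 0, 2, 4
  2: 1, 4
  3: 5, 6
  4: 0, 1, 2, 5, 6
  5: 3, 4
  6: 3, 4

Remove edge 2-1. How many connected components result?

2 and 1 are still connected via 2-4-1, so the component count stays at 1.

1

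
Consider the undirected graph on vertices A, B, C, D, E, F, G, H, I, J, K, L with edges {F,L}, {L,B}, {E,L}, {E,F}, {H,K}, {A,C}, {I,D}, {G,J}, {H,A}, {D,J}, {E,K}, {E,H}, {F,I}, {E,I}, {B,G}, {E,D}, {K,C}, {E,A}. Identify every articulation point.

E

Removing E increases the component count from 1 to 2, so E is a cut vertex.
By contrast removing F leaves 1 component; it is not a cut vertex. No other vertex is a cut vertex either.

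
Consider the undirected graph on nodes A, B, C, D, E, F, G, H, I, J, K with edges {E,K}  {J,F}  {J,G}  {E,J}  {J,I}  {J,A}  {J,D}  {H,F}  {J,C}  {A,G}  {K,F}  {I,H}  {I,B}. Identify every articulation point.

Removing I increases the component count from 1 to 2, so I is a cut vertex.
Removing J increases the component count from 1 to 4, so J is a cut vertex.
By contrast removing K leaves 1 component; it is not a cut vertex. No other vertex is a cut vertex either.

I, J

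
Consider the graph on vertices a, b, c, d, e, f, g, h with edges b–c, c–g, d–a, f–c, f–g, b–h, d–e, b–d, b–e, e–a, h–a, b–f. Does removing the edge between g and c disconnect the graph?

No

After removing g–c, the path g-f-c still connects them, so the edge is not a bridge.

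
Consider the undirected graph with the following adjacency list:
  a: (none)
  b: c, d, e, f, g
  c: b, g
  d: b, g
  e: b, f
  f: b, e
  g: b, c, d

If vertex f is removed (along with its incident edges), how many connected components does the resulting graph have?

2

With f gone, the remaining components are: {a}; {b, c, d, e, g}.
That is 2 components.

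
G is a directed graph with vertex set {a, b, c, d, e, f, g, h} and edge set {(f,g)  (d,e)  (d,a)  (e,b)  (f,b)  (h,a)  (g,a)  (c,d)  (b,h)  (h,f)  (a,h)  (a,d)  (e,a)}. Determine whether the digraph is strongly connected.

No

There is no directed path from b to c, so the graph is not strongly connected.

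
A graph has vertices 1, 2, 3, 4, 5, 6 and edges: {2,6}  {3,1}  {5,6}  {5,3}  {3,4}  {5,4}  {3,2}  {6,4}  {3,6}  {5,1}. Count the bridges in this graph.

0

The edges on the cycle 3-2-6-3 are not bridges since each lies on that cycle.
Every edge lies on some cycle, so there are no bridges.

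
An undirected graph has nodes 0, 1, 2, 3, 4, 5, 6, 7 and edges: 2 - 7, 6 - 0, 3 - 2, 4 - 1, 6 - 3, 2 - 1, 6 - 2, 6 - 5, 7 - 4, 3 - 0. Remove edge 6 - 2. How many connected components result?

1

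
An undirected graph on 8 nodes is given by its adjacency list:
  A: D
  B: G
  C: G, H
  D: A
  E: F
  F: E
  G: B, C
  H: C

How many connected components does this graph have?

3

Starting from E we can reach E, F. That is one component of size 2.
Starting from A we can reach A, D. That is one component of size 2.
Starting from B we can reach B, C, G, H. That is one component of size 4.
Total: 3 components.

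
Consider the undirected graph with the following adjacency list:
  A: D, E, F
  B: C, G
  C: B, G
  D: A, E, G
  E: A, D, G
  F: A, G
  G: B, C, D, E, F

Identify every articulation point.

Removing G increases the component count from 1 to 2, so G is a cut vertex.
By contrast removing B leaves 1 component; it is not a cut vertex. No other vertex is a cut vertex either.

G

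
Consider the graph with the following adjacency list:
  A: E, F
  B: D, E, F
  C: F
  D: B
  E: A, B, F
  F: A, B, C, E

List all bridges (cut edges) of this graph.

The edges on the cycle E-F-A-E are not bridges since each lies on that cycle.
But removing D-B disconnects D from B; removing C-F disconnects C from F — these are bridges.

B-D, C-F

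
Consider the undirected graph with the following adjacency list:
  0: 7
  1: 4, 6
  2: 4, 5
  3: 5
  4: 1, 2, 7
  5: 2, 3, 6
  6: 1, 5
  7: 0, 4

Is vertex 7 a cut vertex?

Deleting 7 raises the number of components from 1 to 2, so 7 is a cut vertex.

Yes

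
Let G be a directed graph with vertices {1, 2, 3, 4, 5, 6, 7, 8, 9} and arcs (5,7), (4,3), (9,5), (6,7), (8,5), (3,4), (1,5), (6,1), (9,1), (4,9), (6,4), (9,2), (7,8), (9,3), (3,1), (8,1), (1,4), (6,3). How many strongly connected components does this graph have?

3

{1, 3, 4, 5, 7, 8, 9} are all mutually reachable — one SCC of size 7.
{6} is an SCC by itself.
{2} is an SCC by itself.
That gives 3 strongly connected components.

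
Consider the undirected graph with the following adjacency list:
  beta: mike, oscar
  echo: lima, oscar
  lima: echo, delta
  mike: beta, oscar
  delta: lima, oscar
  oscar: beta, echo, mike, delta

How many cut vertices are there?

1

Removing oscar increases the component count from 1 to 2, so oscar is a cut vertex.
By contrast removing delta leaves 1 component; it is not a cut vertex. No other vertex is a cut vertex either.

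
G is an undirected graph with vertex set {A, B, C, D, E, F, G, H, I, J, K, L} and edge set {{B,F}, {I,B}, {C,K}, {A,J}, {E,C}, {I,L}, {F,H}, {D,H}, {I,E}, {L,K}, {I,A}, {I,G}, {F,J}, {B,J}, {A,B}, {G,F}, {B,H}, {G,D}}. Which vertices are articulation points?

I

Removing I increases the component count from 1 to 2, so I is a cut vertex.
By contrast removing F leaves 1 component; it is not a cut vertex. No other vertex is a cut vertex either.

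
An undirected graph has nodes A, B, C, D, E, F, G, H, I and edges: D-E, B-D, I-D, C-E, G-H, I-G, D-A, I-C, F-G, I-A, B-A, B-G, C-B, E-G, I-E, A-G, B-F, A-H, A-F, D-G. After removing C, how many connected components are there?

With C gone, the remaining components are: {A, B, D, E, F, G, H, I}.
That is 1 component.

1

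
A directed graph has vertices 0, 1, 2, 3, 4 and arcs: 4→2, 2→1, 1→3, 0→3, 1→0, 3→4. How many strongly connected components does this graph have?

1

{0, 1, 2, 3, 4} are all mutually reachable — one SCC of size 5.
That gives 1 strongly connected component.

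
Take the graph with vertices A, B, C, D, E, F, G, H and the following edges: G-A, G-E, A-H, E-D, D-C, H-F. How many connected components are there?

2

B is isolated — a component by itself.
Starting from A we can reach A, C, D, E, F, G, H. That is one component of size 7.
Total: 2 components.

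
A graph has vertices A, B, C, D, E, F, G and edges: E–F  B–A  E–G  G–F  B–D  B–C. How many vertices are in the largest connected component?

4

Starting from E we can reach E, F, G. That is one component of size 3.
Starting from A we can reach A, B, C, D. That is one component of size 4.
The largest has 4 vertices.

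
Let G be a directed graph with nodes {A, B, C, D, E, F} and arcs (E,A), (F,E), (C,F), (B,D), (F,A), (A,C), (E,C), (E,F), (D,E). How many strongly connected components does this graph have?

{A, C, E, F} are all mutually reachable — one SCC of size 4.
{B} is an SCC by itself.
{D} is an SCC by itself.
That gives 3 strongly connected components.

3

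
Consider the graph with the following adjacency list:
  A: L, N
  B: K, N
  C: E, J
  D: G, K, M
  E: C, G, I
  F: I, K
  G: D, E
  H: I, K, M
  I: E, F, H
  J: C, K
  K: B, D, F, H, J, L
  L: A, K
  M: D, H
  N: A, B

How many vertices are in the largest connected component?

14

Starting from A we can reach A, B, C, D, E, F, G, H, I, J, K, L, M, N. That is one component of size 14.
The largest has 14 vertices.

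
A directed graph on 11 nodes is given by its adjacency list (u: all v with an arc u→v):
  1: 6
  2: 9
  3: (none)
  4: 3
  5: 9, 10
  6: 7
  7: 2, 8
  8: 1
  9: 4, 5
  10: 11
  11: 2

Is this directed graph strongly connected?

There is no directed path from 4 to 9, so the graph is not strongly connected.

No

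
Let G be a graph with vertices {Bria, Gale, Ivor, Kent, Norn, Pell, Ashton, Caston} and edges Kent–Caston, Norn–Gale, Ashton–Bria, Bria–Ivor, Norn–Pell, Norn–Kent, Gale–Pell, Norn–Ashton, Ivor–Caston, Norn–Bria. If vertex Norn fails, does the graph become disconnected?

Deleting Norn raises the number of components from 1 to 2, so Norn is a cut vertex.

Yes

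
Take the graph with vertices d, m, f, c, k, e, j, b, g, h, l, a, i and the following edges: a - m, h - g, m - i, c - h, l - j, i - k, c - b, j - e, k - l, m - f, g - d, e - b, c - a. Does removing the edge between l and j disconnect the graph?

No

After removing l - j, the path l-k-i-m-a-c-b-e-j still connects them, so the edge is not a bridge.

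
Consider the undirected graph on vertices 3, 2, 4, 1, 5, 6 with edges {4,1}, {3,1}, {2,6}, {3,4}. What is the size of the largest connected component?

3

5 is isolated — a component by itself.
Starting from 2 we can reach 2, 6. That is one component of size 2.
Starting from 1 we can reach 1, 3, 4. That is one component of size 3.
The largest has 3 vertices.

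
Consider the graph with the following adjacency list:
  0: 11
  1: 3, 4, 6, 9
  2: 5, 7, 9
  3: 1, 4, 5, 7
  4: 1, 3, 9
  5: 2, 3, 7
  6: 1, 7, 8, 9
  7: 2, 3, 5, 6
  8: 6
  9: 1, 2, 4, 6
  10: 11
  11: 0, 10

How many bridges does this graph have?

3

The edges on the cycle 7-6-1-3-7 are not bridges since each lies on that cycle.
But removing 11-10 disconnects 11 from 10; removing 0-11 disconnects 0 from 11; removing 8-6 disconnects 8 from 6 — these are bridges.
That makes 3 bridges.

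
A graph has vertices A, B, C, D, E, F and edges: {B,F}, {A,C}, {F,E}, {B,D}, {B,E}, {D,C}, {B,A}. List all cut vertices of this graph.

Removing B increases the component count from 1 to 2, so B is a cut vertex.
By contrast removing E leaves 1 component; it is not a cut vertex. No other vertex is a cut vertex either.

B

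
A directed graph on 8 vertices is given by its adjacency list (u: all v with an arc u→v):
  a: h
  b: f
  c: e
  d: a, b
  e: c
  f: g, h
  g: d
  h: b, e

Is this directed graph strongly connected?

There is no directed path from c to h, so the graph is not strongly connected.

No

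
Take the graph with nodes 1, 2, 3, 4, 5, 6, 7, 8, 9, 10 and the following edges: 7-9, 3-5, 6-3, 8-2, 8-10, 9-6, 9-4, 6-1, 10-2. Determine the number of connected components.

2

Starting from 2 we can reach 2, 8, 10. That is one component of size 3.
Starting from 1 we can reach 1, 3, 4, 5, 6, 7, 9. That is one component of size 7.
Total: 2 components.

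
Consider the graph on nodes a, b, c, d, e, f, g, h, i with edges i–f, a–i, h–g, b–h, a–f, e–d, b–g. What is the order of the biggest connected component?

3

c is isolated — a component by itself.
Starting from d we can reach d, e. That is one component of size 2.
Starting from a we can reach a, f, i. That is one component of size 3.
Starting from b we can reach b, g, h. That is one component of size 3.
The largest has 3 vertices.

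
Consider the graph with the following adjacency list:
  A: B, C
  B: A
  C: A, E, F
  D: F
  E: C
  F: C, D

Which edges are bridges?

removing F-D disconnects F from D; removing B-A disconnects B from A; removing E-C disconnects E from C; removing A-C disconnects A from C — these are bridges.
In total 5 edges are bridges.

A-B, A-C, C-E, C-F, D-F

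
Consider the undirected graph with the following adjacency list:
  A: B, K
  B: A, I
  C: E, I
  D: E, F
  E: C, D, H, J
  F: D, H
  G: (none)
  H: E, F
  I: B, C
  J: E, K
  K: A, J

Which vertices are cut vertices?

E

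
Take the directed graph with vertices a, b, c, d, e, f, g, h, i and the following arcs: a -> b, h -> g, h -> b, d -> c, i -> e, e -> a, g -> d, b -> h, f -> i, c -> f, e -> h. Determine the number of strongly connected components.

1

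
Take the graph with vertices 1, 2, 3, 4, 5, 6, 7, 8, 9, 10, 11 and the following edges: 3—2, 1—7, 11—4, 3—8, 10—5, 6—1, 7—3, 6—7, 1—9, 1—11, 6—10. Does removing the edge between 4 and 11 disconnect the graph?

Removing 4—11 leaves no path between 4 and 11: the component count goes from 1 to 2. So it is a bridge.

Yes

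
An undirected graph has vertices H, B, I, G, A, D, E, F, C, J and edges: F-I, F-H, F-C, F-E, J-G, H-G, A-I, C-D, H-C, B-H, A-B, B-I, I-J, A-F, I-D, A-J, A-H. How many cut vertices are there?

1

Removing F increases the component count from 1 to 2, so F is a cut vertex.
By contrast removing C leaves 1 component; it is not a cut vertex. No other vertex is a cut vertex either.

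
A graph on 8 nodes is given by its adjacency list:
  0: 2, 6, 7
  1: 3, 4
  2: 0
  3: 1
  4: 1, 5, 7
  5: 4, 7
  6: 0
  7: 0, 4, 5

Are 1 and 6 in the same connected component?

Yes

From 1 we can reach 0, 1, 2, 3, 4, 5, 6, 7, which includes 6.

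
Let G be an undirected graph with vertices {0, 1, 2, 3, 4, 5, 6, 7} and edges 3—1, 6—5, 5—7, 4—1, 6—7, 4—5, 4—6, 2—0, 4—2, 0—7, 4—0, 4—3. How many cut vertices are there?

Removing 4 increases the component count from 1 to 2, so 4 is a cut vertex.
By contrast removing 5 leaves 1 component; it is not a cut vertex. No other vertex is a cut vertex either.

1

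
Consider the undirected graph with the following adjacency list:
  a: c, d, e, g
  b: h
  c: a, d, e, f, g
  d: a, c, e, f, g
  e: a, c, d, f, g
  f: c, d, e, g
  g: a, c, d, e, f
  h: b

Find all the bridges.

The edges on the cycle d-c-g-f-e-d are not bridges since each lies on that cycle.
But removing b-h disconnects b from h — this is a bridge.

b-h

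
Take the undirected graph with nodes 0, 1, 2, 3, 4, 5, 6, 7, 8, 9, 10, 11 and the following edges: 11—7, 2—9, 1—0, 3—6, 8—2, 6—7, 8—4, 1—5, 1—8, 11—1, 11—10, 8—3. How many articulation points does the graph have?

4

Removing 1 increases the component count from 1 to 3, so 1 is a cut vertex.
Removing 2 increases the component count from 1 to 2, so 2 is a cut vertex.
Removing 8 increases the component count from 1 to 3, so 8 is a cut vertex.
Likewise 11 is a cut vertex.
By contrast removing 9 leaves 1 component; it is not a cut vertex. No other vertex is a cut vertex either.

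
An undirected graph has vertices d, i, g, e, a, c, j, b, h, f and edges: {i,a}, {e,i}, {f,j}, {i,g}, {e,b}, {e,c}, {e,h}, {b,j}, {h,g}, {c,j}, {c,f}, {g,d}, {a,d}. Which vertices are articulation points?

e

Removing e increases the component count from 1 to 2, so e is a cut vertex.
By contrast removing j leaves 1 component; it is not a cut vertex. No other vertex is a cut vertex either.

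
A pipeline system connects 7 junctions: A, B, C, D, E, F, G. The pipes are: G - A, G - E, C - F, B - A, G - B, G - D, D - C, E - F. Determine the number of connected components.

1

Starting from A we can reach A, B, C, D, E, F, G. That is one component of size 7.
Total: 1 component.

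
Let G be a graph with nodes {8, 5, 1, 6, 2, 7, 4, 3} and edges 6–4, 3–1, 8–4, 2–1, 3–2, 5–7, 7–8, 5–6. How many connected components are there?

Starting from 1 we can reach 1, 2, 3. That is one component of size 3.
Starting from 4 we can reach 4, 5, 6, 7, 8. That is one component of size 5.
Total: 2 components.

2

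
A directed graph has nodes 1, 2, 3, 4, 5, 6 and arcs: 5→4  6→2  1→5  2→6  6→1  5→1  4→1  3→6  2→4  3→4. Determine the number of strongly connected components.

3

{1, 4, 5} are all mutually reachable — one SCC of size 3.
{2, 6} are all mutually reachable — one SCC of size 2.
{3} is an SCC by itself.
That gives 3 strongly connected components.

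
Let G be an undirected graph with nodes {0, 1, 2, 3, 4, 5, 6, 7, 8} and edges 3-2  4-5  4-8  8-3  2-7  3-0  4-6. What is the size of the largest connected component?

1 is isolated — a component by itself.
Starting from 0 we can reach 0, 2, 3, 4, 5, 6, 7, 8. That is one component of size 8.
The largest has 8 vertices.

8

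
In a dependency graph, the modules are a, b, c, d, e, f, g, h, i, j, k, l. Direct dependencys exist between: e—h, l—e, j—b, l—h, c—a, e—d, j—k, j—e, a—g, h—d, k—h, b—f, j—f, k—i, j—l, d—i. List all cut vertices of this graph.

Removing a increases the component count from 2 to 3, so a is a cut vertex.
Removing j increases the component count from 2 to 3, so j is a cut vertex.
By contrast removing d leaves 2 components; it is not a cut vertex. No other vertex is a cut vertex either.

a, j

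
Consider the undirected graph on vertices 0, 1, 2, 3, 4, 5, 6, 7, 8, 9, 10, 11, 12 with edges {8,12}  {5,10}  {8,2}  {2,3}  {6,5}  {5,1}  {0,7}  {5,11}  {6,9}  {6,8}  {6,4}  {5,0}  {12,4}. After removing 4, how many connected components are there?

1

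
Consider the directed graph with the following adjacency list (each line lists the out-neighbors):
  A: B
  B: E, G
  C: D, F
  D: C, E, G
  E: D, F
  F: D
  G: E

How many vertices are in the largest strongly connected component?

{C, D, E, F, G} are all mutually reachable — one SCC of size 5.
{B} is an SCC by itself.
{A} is an SCC by itself.
The largest has 5 vertices.

5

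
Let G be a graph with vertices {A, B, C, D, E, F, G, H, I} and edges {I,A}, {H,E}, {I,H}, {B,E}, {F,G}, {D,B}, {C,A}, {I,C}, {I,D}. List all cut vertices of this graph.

I

Removing I increases the component count from 2 to 3, so I is a cut vertex.
By contrast removing G leaves 2 components; it is not a cut vertex. No other vertex is a cut vertex either.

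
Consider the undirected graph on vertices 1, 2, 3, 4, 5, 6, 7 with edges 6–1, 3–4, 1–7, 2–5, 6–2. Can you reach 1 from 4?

No

The component containing 4 is {3, 4}, and 1 is not in it.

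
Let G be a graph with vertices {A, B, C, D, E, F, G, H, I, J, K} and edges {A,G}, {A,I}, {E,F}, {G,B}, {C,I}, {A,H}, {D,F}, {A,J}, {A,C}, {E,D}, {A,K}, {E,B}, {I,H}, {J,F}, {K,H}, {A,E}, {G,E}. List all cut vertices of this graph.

Removing A increases the component count from 1 to 2, so A is a cut vertex.
By contrast removing E leaves 1 component; it is not a cut vertex. No other vertex is a cut vertex either.

A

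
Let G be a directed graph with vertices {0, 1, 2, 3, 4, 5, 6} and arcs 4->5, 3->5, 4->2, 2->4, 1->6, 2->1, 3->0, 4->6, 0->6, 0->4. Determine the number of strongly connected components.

{2, 4} are all mutually reachable — one SCC of size 2.
{3} is an SCC by itself.
{1} is an SCC by itself.
{0} is an SCC by itself.
{6} is an SCC by itself.
(and 1 more singleton SCC)
That gives 6 strongly connected components.

6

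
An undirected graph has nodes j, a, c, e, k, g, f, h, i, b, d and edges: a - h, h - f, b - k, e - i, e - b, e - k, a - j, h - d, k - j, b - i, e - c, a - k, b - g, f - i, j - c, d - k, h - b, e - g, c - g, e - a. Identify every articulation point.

none

Removing f, for instance, still leaves 1 component. No single vertex removal increases the component count — the graph has no articulation points.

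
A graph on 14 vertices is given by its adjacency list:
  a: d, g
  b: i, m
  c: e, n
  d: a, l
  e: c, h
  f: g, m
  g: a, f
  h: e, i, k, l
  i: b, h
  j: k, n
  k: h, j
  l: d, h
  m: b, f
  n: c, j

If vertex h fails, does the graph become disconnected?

Yes

Deleting h raises the number of components from 1 to 2, so h is a cut vertex.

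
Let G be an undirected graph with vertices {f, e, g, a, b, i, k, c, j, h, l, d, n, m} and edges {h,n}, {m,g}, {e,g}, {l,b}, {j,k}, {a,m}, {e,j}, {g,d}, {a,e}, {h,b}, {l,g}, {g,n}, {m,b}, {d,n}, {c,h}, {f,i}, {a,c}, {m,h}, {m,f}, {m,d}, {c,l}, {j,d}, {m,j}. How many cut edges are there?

The edges on the cycle a-e-j-m-a are not bridges since each lies on that cycle.
But removing f - i disconnects f from i; removing m - f disconnects m from f; removing j - k disconnects j from k — these are bridges.
That makes 3 bridges.

3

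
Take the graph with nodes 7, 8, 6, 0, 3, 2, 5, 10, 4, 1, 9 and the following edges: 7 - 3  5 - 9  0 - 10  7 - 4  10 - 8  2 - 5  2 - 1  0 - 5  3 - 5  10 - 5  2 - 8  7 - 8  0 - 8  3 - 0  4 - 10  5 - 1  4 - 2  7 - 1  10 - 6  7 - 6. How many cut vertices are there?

Removing 5 increases the component count from 1 to 2, so 5 is a cut vertex.
By contrast removing 2 leaves 1 component; it is not a cut vertex. No other vertex is a cut vertex either.

1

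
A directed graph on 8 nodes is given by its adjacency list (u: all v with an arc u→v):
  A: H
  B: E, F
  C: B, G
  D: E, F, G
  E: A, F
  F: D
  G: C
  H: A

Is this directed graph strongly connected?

No

There is no directed path from H to D, so the graph is not strongly connected.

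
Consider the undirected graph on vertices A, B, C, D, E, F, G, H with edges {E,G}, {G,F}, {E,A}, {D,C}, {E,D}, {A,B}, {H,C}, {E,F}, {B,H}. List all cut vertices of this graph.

E

Removing E increases the component count from 1 to 2, so E is a cut vertex.
By contrast removing A leaves 1 component; it is not a cut vertex. No other vertex is a cut vertex either.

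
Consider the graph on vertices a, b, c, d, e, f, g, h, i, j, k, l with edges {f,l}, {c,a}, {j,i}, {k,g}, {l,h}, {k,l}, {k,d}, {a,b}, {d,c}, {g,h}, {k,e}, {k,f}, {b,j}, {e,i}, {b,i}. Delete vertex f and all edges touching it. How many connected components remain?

With f gone, the remaining components are: {a, b, c, d, e, g, h, i, j, k, l}.
That is 1 component.

1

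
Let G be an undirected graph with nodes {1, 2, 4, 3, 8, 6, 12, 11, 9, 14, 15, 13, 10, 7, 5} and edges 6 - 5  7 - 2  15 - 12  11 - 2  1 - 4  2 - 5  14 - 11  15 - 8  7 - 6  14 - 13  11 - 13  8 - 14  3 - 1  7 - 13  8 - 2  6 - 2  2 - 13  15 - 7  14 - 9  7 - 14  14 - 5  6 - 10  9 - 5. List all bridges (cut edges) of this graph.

1-3, 1-4, 10-6, 12-15

The edges on the cycle 15-8-2-6-7-15 are not bridges since each lies on that cycle.
But removing 15 - 12 disconnects 15 from 12; removing 3 - 1 disconnects 3 from 1; removing 1 - 4 disconnects 1 from 4; removing 10 - 6 disconnects 10 from 6 — these are bridges.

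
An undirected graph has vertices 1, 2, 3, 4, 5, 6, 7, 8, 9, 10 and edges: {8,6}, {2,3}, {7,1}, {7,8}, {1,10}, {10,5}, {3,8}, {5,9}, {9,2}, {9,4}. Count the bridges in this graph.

2

The edges on the cycle 7-1-10-5-9-2-3-8-7 are not bridges since each lies on that cycle.
But removing 4—9 disconnects 4 from 9; removing 6—8 disconnects 6 from 8 — these are bridges.
That makes 2 bridges.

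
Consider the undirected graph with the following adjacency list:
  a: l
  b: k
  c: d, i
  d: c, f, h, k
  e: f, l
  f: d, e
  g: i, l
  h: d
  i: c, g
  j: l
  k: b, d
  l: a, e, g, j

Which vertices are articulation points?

d, k, l

Removing d increases the component count from 1 to 3, so d is a cut vertex.
Removing k increases the component count from 1 to 2, so k is a cut vertex.
Removing l increases the component count from 1 to 3, so l is a cut vertex.
By contrast removing g leaves 1 component; it is not a cut vertex. No other vertex is a cut vertex either.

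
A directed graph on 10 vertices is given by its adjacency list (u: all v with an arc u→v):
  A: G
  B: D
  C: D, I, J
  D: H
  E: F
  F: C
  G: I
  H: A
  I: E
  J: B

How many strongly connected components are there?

{A, B, C, D, E, F, G, H, I, J} are all mutually reachable — one SCC of size 10.
That gives 1 strongly connected component.

1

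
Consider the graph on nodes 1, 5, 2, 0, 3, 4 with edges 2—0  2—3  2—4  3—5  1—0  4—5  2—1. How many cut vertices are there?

Removing 2 increases the component count from 1 to 2, so 2 is a cut vertex.
By contrast removing 1 leaves 1 component; it is not a cut vertex. No other vertex is a cut vertex either.

1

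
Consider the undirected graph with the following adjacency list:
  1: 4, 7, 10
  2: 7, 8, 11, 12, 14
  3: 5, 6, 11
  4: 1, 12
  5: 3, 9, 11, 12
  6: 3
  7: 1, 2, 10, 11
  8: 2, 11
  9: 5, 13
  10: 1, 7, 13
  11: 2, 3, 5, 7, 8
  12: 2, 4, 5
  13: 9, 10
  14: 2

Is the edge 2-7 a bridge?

After removing 2-7, the path 2-11-7 still connects them, so the edge is not a bridge.

No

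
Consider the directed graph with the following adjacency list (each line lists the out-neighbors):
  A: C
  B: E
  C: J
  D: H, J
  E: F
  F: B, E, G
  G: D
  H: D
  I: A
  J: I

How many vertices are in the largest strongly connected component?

4

{A, C, I, J} are all mutually reachable — one SCC of size 4.
{B, E, F} are all mutually reachable — one SCC of size 3.
{D, H} are all mutually reachable — one SCC of size 2.
{G} is an SCC by itself.
The largest has 4 vertices.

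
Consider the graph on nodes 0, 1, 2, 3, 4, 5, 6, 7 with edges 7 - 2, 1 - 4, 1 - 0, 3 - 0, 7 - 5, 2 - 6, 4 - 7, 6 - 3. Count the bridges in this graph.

The edges on the cycle 1-4-7-2-6-3-0-1 are not bridges since each lies on that cycle.
But removing 7 - 5 disconnects 7 from 5 — this is a bridge.

1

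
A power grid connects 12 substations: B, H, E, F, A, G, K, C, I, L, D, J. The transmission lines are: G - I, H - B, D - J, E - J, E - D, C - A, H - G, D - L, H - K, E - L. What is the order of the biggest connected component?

F is isolated — a component by itself.
Starting from A we can reach A, C. That is one component of size 2.
Starting from D we can reach D, E, J, L. That is one component of size 4.
Starting from B we can reach B, G, H, I, K. That is one component of size 5.
The largest has 5 vertices.

5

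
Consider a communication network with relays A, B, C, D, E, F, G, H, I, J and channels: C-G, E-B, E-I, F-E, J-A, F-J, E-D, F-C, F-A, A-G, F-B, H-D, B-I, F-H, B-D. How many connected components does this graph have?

Starting from A we can reach A, B, C, D, E, F, G, H, I, J. That is one component of size 10.
Total: 1 component.

1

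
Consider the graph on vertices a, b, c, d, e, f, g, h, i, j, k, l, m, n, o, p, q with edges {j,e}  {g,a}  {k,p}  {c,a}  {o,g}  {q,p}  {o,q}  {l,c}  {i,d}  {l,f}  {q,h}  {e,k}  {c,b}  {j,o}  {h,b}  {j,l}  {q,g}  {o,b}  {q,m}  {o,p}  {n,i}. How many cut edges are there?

The edges on the cycle j-o-q-h-b-c-l-j are not bridges since each lies on that cycle.
But removing l–f disconnects l from f; removing n–i disconnects n from i; removing d–i disconnects d from i; removing q–m disconnects q from m — these are bridges.
That makes 4 bridges.

4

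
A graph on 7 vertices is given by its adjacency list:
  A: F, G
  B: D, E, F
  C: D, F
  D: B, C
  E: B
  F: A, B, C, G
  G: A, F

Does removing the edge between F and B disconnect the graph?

No

After removing F-B, the path F-C-D-B still connects them, so the edge is not a bridge.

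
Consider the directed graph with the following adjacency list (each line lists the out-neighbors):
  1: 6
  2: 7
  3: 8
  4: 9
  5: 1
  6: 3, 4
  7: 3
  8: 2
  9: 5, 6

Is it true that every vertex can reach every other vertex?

There is no directed path from 7 to 1, so the graph is not strongly connected.

No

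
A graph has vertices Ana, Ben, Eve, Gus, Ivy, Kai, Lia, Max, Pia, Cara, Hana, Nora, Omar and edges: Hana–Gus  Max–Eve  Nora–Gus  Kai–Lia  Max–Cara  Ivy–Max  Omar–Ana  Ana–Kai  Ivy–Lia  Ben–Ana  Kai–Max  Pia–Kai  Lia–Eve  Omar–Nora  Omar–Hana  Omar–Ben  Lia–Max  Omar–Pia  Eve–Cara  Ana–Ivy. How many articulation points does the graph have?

Removing Omar increases the component count from 1 to 2, so Omar is a cut vertex.
By contrast removing Hana leaves 1 component; it is not a cut vertex. No other vertex is a cut vertex either.

1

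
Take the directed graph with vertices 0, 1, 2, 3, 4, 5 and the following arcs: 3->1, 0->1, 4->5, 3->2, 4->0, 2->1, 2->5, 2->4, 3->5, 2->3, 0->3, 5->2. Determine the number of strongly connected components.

2

{0, 2, 3, 4, 5} are all mutually reachable — one SCC of size 5.
{1} is an SCC by itself.
That gives 2 strongly connected components.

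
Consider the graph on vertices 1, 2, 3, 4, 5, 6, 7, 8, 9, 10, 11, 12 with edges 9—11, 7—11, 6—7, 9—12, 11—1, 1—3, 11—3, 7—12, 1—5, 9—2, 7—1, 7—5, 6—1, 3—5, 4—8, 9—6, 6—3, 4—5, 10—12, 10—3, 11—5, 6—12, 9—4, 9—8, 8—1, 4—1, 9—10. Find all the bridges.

The edges on the cycle 9-6-7-12-9 are not bridges since each lies on that cycle.
But removing 2—9 disconnects 2 from 9 — this is a bridge.

2-9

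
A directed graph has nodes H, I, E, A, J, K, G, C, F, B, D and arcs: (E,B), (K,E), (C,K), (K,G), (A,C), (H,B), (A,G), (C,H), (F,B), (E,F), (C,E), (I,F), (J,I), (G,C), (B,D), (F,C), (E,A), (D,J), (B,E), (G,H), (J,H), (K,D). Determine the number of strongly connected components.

1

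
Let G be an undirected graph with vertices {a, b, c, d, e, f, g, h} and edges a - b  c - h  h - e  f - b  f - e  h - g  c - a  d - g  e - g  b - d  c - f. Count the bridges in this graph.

0

The edges on the cycle c-a-b-d-g-h-c are not bridges since each lies on that cycle.
Every edge lies on some cycle, so there are no bridges.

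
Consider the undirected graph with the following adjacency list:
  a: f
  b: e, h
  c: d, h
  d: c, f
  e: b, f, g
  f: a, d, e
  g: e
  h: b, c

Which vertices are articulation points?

e, f

Removing e increases the component count from 1 to 2, so e is a cut vertex.
Removing f increases the component count from 1 to 2, so f is a cut vertex.
By contrast removing d leaves 1 component; it is not a cut vertex. No other vertex is a cut vertex either.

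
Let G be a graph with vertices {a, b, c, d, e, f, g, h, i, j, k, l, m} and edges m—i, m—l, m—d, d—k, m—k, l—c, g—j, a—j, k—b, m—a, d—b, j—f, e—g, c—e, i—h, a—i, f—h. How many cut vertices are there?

1

Removing m increases the component count from 1 to 2, so m is a cut vertex.
By contrast removing k leaves 1 component; it is not a cut vertex. No other vertex is a cut vertex either.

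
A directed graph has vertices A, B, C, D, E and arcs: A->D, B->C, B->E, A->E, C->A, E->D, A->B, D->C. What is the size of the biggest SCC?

{A, B, C, D, E} are all mutually reachable — one SCC of size 5.
The largest has 5 vertices.

5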